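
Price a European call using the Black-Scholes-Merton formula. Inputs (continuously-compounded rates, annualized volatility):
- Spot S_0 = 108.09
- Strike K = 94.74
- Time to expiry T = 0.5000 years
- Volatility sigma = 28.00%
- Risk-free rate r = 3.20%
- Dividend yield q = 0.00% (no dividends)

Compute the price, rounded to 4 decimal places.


d1 = (ln(S/K) + (r - q + 0.5*sigma^2) * T) / (sigma * sqrt(T)) = 0.84563868
d2 = d1 - sigma * sqrt(T) = 0.64764878
exp(-rT) = 0.98412732; exp(-qT) = 1.00000000
C = S_0 * exp(-qT) * N(d1) - K * exp(-rT) * N(d2)
N(d1) = 0.80112283; N(d2) = 0.74139393
C = 108.0900 * 1.00000000 * 0.80112283 - 94.7400 * 0.98412732 * 0.74139393 = 17.4686

Answer: Price = 17.4686


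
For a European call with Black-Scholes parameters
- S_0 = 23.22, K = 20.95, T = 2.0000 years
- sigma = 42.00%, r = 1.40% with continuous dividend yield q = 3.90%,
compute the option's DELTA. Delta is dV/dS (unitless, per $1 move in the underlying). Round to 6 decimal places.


Answer: Delta = 0.601461

Derivation:
d1 = 0.3860050965; d2 = -0.2079645997
phi(d1) = 0.3703012185; exp(-qT) = 0.9249644265; exp(-rT) = 0.9723883668
N(d1) = 0.6502535528
Delta = exp(-qT) * N(d1) = 0.9249644265 * 0.6502535528 = 0.601461


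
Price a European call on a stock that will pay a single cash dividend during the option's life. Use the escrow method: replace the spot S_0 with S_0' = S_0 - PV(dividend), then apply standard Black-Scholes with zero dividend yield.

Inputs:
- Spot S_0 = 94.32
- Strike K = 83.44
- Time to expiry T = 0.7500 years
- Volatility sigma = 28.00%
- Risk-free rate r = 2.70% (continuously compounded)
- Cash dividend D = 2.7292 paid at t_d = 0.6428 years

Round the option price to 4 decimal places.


PV(D) = D * exp(-r * t_d) = 2.7292 * 0.98279414 = 2.68224177
S_0' = S_0 - PV(D) = 94.3200 - 2.68224177 = 91.63775823
d1 = (ln(S_0'/K) + (r + sigma^2/2)*T) / (sigma*sqrt(T)) = 0.59122970
d2 = d1 - sigma*sqrt(T) = 0.34874259
exp(-rT) = 0.97995365
N(d1) = 0.72281674; N(d2) = 0.63635872
C = S_0' * N(d1) - K * exp(-rT) * N(d2) = 91.63775823 * 0.72281674 - 83.4400 * 0.97995365 * 0.63635872 = 14.2040

Answer: Price = 14.2040


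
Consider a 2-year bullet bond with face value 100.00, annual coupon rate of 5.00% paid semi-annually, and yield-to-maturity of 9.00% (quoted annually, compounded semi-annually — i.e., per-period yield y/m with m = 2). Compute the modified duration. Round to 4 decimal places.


Coupon per period c = face * coupon_rate / m = 2.500000
Periods per year m = 2; per-period yield y/m = 0.045000
Number of cashflows N = 4
Cashflows (t years, CF_t, discount factor 1/(1+y/m)^(m*t), PV):
  t = 0.5000: CF_t = 2.500000, DF = 0.956938, PV = 2.392344
  t = 1.0000: CF_t = 2.500000, DF = 0.915730, PV = 2.289325
  t = 1.5000: CF_t = 2.500000, DF = 0.876297, PV = 2.190742
  t = 2.0000: CF_t = 102.500000, DF = 0.838561, PV = 85.952538
Price P = sum_t PV_t = 92.824949
First compute Macaulay numerator sum_t t * PV_t:
  t * PV_t at t = 0.5000: 1.196172
  t * PV_t at t = 1.0000: 2.289325
  t * PV_t at t = 1.5000: 3.286112
  t * PV_t at t = 2.0000: 171.905075
Macaulay duration D = 178.676685 / 92.824949 = 1.924878
Modified duration = D / (1 + y/m) = 1.924878 / (1 + 0.045000) = 1.841988

Answer: Modified duration = 1.8420


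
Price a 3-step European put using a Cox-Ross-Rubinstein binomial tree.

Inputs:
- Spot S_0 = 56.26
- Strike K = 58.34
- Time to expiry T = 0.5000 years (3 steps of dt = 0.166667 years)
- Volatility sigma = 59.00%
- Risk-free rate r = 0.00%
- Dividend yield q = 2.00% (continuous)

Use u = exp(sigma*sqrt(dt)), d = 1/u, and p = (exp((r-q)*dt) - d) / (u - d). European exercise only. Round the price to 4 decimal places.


Answer: Price = V(0,0) = 11.5449

Derivation:
dt = T/N = 0.166667
u = exp(sigma*sqrt(dt)) = 1.272351; d = 1/u = 0.785947
p = (exp((r-q)*dt) - d) / (u - d) = 0.433231
Discount per step: exp(-r*dt) = 1.000000
Stock lattice S(k, i) with i counting down-moves:
  k=0: S(0,0) = 56.2600
  k=1: S(1,0) = 71.5825; S(1,1) = 44.2174
  k=2: S(2,0) = 91.0780; S(2,1) = 56.2600; S(2,2) = 34.7525
  k=3: S(3,0) = 115.8833; S(3,1) = 71.5825; S(3,2) = 44.2174; S(3,3) = 27.3136
Terminal payoffs V(N, i) = max(K - S_T, 0):
  V(3,0) = 0.000000; V(3,1) = 0.000000; V(3,2) = 14.122647; V(3,3) = 31.026411
Backward induction: V(k, i) = exp(-r*dt) * [p * V(k+1, i) + (1-p) * V(k+1, i+1)].
  V(2,0) = exp(-r*dt) * [p*0.000000 + (1-p)*0.000000] = 0.000000
  V(2,1) = exp(-r*dt) * [p*0.000000 + (1-p)*14.122647] = 8.004275
  V(2,2) = exp(-r*dt) * [p*14.122647 + (1-p)*31.026411] = 23.703173
  V(1,0) = exp(-r*dt) * [p*0.000000 + (1-p)*8.004275] = 4.536573
  V(1,1) = exp(-r*dt) * [p*8.004275 + (1-p)*23.703173] = 16.901920
  V(0,0) = exp(-r*dt) * [p*4.536573 + (1-p)*16.901920] = 11.544866


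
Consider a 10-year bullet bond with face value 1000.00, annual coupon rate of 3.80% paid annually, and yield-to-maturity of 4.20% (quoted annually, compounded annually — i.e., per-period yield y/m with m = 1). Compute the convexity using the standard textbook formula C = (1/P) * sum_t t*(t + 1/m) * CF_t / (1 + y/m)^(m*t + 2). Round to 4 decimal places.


Answer: Convexity = 80.9788

Derivation:
Coupon per period c = face * coupon_rate / m = 38.000000
Periods per year m = 1; per-period yield y/m = 0.042000
Number of cashflows N = 10
Cashflows (t years, CF_t, discount factor 1/(1+y/m)^(m*t), PV):
  t = 1.0000: CF_t = 38.000000, DF = 0.959693, PV = 36.468330
  t = 2.0000: CF_t = 38.000000, DF = 0.921010, PV = 34.998397
  t = 3.0000: CF_t = 38.000000, DF = 0.883887, PV = 33.587713
  t = 4.0000: CF_t = 38.000000, DF = 0.848260, PV = 32.233890
  t = 5.0000: CF_t = 38.000000, DF = 0.814069, PV = 30.934635
  t = 6.0000: CF_t = 38.000000, DF = 0.781257, PV = 29.687750
  t = 7.0000: CF_t = 38.000000, DF = 0.749766, PV = 28.491123
  t = 8.0000: CF_t = 38.000000, DF = 0.719545, PV = 27.342728
  t = 9.0000: CF_t = 38.000000, DF = 0.690543, PV = 26.240622
  t = 10.0000: CF_t = 1038.000000, DF = 0.662709, PV = 687.891850
Price P = sum_t PV_t = 967.877039
Convexity numerator sum_t t*(t + 1/m) * CF_t / (1+y/m)^(m*t + 2):
  t = 1.0000: term = 67.175427
  t = 2.0000: term = 193.403341
  t = 3.0000: term = 371.215625
  t = 4.0000: term = 593.754998
  t = 5.0000: term = 854.733683
  t = 6.0000: term = 1148.394583
  t = 7.0000: term = 1469.474834
  t = 8.0000: term = 1813.171581
  t = 9.0000: term = 2175.109862
  t = 10.0000: term = 69691.114708
Convexity = (1/P) * sum = 78377.548642 / 967.877039 = 80.978828


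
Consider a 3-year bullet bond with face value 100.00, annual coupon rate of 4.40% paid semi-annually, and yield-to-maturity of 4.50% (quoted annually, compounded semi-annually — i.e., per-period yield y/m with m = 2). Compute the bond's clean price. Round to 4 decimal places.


Coupon per period c = face * coupon_rate / m = 2.200000
Periods per year m = 2; per-period yield y/m = 0.022500
Number of cashflows N = 6
Cashflows (t years, CF_t, discount factor 1/(1+y/m)^(m*t), PV):
  t = 0.5000: CF_t = 2.200000, DF = 0.977995, PV = 2.151589
  t = 1.0000: CF_t = 2.200000, DF = 0.956474, PV = 2.104244
  t = 1.5000: CF_t = 2.200000, DF = 0.935427, PV = 2.057940
  t = 2.0000: CF_t = 2.200000, DF = 0.914843, PV = 2.012655
  t = 2.5000: CF_t = 2.200000, DF = 0.894712, PV = 1.968367
  t = 3.0000: CF_t = 102.200000, DF = 0.875024, PV = 89.427481
Price P = sum_t PV_t = 99.722276

Answer: Price = 99.7223


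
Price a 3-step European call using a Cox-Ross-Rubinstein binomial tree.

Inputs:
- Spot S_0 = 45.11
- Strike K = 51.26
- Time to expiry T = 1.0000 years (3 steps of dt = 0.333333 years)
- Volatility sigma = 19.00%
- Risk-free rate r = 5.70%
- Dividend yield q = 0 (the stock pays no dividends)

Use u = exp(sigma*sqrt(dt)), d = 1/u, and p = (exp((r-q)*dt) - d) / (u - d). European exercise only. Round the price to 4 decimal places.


dt = T/N = 0.333333
u = exp(sigma*sqrt(dt)) = 1.115939; d = 1/u = 0.896106
p = (exp((r-q)*dt) - d) / (u - d) = 0.559859
Discount per step: exp(-r*dt) = 0.981179
Stock lattice S(k, i) with i counting down-moves:
  k=0: S(0,0) = 45.1100
  k=1: S(1,0) = 50.3400; S(1,1) = 40.4233
  k=2: S(2,0) = 56.1764; S(2,1) = 45.1100; S(2,2) = 36.2236
  k=3: S(3,0) = 62.6895; S(3,1) = 50.3400; S(3,2) = 40.4233; S(3,3) = 32.4602
Terminal payoffs V(N, i) = max(S_T - K, 0):
  V(3,0) = 11.429477; V(3,1) = 0.000000; V(3,2) = 0.000000; V(3,3) = 0.000000
Backward induction: V(k, i) = exp(-r*dt) * [p * V(k+1, i) + (1-p) * V(k+1, i+1)].
  V(2,0) = exp(-r*dt) * [p*11.429477 + (1-p)*0.000000] = 6.278461
  V(2,1) = exp(-r*dt) * [p*0.000000 + (1-p)*0.000000] = 0.000000
  V(2,2) = exp(-r*dt) * [p*0.000000 + (1-p)*0.000000] = 0.000000
  V(1,0) = exp(-r*dt) * [p*6.278461 + (1-p)*0.000000] = 3.448896
  V(1,1) = exp(-r*dt) * [p*0.000000 + (1-p)*0.000000] = 0.000000
  V(0,0) = exp(-r*dt) * [p*3.448896 + (1-p)*0.000000] = 1.894554

Answer: Price = V(0,0) = 1.8946


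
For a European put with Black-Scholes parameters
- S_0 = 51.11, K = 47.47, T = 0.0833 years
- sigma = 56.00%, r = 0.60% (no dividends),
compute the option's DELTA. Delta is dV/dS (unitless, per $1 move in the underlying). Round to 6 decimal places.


d1 = 0.5410244676; d2 = 0.3793987271
phi(d1) = 0.3446271157; exp(-qT) = 1.0000000000; exp(-rT) = 0.9995003249
N(-d1) = 0.2942453591
Delta = -exp(-qT) * N(-d1) = -1.0000000000 * 0.2942453591 = -0.294245

Answer: Delta = -0.294245


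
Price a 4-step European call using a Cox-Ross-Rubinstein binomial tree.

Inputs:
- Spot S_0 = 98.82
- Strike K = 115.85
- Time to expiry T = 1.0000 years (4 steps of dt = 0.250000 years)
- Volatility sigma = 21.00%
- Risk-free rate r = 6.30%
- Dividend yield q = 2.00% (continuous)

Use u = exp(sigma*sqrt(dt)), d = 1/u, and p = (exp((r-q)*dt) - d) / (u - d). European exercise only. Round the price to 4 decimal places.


Answer: Price = V(0,0) = 4.0330

Derivation:
dt = T/N = 0.250000
u = exp(sigma*sqrt(dt)) = 1.110711; d = 1/u = 0.900325
p = (exp((r-q)*dt) - d) / (u - d) = 0.525146
Discount per step: exp(-r*dt) = 0.984373
Stock lattice S(k, i) with i counting down-moves:
  k=0: S(0,0) = 98.8200
  k=1: S(1,0) = 109.7604; S(1,1) = 88.9701
  k=2: S(2,0) = 121.9121; S(2,1) = 98.8200; S(2,2) = 80.1019
  k=3: S(3,0) = 135.4090; S(3,1) = 109.7604; S(3,2) = 88.9701; S(3,3) = 72.1177
  k=4: S(4,0) = 150.4002; S(4,1) = 121.9121; S(4,2) = 98.8200; S(4,3) = 80.1019; S(4,4) = 64.9294
Terminal payoffs V(N, i) = max(S_T - K, 0):
  V(4,0) = 34.550241; V(4,1) = 6.062066; V(4,2) = 0.000000; V(4,3) = 0.000000; V(4,4) = 0.000000
Backward induction: V(k, i) = exp(-r*dt) * [p * V(k+1, i) + (1-p) * V(k+1, i+1)].
  V(3,0) = exp(-r*dt) * [p*34.550241 + (1-p)*6.062066] = 20.694013
  V(3,1) = exp(-r*dt) * [p*6.062066 + (1-p)*0.000000] = 3.133724
  V(3,2) = exp(-r*dt) * [p*0.000000 + (1-p)*0.000000] = 0.000000
  V(3,3) = exp(-r*dt) * [p*0.000000 + (1-p)*0.000000] = 0.000000
  V(2,0) = exp(-r*dt) * [p*20.694013 + (1-p)*3.133724] = 12.162371
  V(2,1) = exp(-r*dt) * [p*3.133724 + (1-p)*0.000000] = 1.619947
  V(2,2) = exp(-r*dt) * [p*0.000000 + (1-p)*0.000000] = 0.000000
  V(1,0) = exp(-r*dt) * [p*12.162371 + (1-p)*1.619947] = 7.044433
  V(1,1) = exp(-r*dt) * [p*1.619947 + (1-p)*0.000000] = 0.837416
  V(0,0) = exp(-r*dt) * [p*7.044433 + (1-p)*0.837416] = 4.032985


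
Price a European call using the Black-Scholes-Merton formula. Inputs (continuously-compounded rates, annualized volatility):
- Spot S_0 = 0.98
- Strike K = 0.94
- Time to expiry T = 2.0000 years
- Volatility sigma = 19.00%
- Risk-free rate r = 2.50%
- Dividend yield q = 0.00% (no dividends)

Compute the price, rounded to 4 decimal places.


Answer: Price = 0.1488

Derivation:
d1 = (ln(S/K) + (r - q + 0.5*sigma^2) * T) / (sigma * sqrt(T)) = 0.47552074
d2 = d1 - sigma * sqrt(T) = 0.20682016
exp(-rT) = 0.95122942; exp(-qT) = 1.00000000
C = S_0 * exp(-qT) * N(d1) - K * exp(-rT) * N(d2)
N(d1) = 0.68279207; N(d2) = 0.58192484
C = 0.9800 * 1.00000000 * 0.68279207 - 0.9400 * 0.95122942 * 0.58192484 = 0.1488


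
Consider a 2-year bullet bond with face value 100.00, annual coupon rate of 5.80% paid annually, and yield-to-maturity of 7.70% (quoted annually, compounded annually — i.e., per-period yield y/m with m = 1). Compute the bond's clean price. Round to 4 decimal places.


Coupon per period c = face * coupon_rate / m = 5.800000
Periods per year m = 1; per-period yield y/m = 0.077000
Number of cashflows N = 2
Cashflows (t years, CF_t, discount factor 1/(1+y/m)^(m*t), PV):
  t = 1.0000: CF_t = 5.800000, DF = 0.928505, PV = 5.385330
  t = 2.0000: CF_t = 105.800000, DF = 0.862122, PV = 91.212479
Price P = sum_t PV_t = 96.597809

Answer: Price = 96.5978


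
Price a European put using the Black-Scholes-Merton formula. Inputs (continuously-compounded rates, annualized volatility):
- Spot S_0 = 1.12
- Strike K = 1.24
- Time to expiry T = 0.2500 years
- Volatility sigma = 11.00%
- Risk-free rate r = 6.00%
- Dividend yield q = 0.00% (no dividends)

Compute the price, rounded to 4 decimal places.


Answer: Price = 0.1031

Derivation:
d1 = (ln(S/K) + (r - q + 0.5*sigma^2) * T) / (sigma * sqrt(T)) = -1.55036717
d2 = d1 - sigma * sqrt(T) = -1.60536717
exp(-rT) = 0.98511194; exp(-qT) = 1.00000000
P = K * exp(-rT) * N(-d2) - S_0 * exp(-qT) * N(-d1)
N(-d1) = 0.93947329; N(-d2) = 0.94579349
P = 1.2400 * 0.98511194 * 0.94579349 - 1.1200 * 1.00000000 * 0.93947329 = 0.1031


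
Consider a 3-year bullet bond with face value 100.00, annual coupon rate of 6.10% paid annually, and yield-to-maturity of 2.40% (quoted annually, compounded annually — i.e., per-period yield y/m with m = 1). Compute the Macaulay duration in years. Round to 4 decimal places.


Answer: Macaulay duration = 2.8397 years

Derivation:
Coupon per period c = face * coupon_rate / m = 6.100000
Periods per year m = 1; per-period yield y/m = 0.024000
Number of cashflows N = 3
Cashflows (t years, CF_t, discount factor 1/(1+y/m)^(m*t), PV):
  t = 1.0000: CF_t = 6.100000, DF = 0.976562, PV = 5.957031
  t = 2.0000: CF_t = 6.100000, DF = 0.953674, PV = 5.817413
  t = 3.0000: CF_t = 106.100000, DF = 0.931323, PV = 98.813325
Price P = sum_t PV_t = 110.587770
Macaulay numerator sum_t t * PV_t:
  t * PV_t at t = 1.0000: 5.957031
  t * PV_t at t = 2.0000: 11.634827
  t * PV_t at t = 3.0000: 296.439976
Macaulay duration D = (sum_t t * PV_t) / P = 314.031833 / 110.587770 = 2.839662


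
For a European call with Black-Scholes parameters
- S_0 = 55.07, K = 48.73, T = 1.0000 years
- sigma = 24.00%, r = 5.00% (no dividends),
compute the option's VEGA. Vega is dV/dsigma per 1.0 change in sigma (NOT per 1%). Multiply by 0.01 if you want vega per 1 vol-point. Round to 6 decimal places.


d1 = 0.8379593601; d2 = 0.5979593601
phi(d1) = 0.2808241861; exp(-qT) = 1.0000000000; exp(-rT) = 0.9512294245
Vega = S * exp(-qT) * phi(d1) * sqrt(T) = 55.0700 * 1.0000000000 * 0.2808241861 * 1.0000000000 = 15.464988

Answer: Vega = 15.464988


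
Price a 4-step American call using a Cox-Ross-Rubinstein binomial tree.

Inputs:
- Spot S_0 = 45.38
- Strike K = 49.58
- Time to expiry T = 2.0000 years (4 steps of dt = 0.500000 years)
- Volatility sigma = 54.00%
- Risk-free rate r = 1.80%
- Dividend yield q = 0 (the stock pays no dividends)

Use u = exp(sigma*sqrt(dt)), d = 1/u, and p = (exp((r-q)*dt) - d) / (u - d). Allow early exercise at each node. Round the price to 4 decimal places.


dt = T/N = 0.500000
u = exp(sigma*sqrt(dt)) = 1.464974; d = 1/u = 0.682606
p = (exp((r-q)*dt) - d) / (u - d) = 0.417239
Discount per step: exp(-r*dt) = 0.991040
Stock lattice S(k, i) with i counting down-moves:
  k=0: S(0,0) = 45.3800
  k=1: S(1,0) = 66.4805; S(1,1) = 30.9767
  k=2: S(2,0) = 97.3923; S(2,1) = 45.3800; S(2,2) = 21.1448
  k=3: S(3,0) = 142.6772; S(3,1) = 66.4805; S(3,2) = 30.9767; S(3,3) = 14.4336
  k=4: S(4,0) = 209.0184; S(4,1) = 97.3923; S(4,2) = 45.3800; S(4,3) = 21.1448; S(4,4) = 9.8525
Terminal payoffs V(N, i) = max(S_T - K, 0):
  V(4,0) = 159.438367; V(4,1) = 47.812266; V(4,2) = 0.000000; V(4,3) = 0.000000; V(4,4) = 0.000000
Backward induction: V(k, i) = exp(-r*dt) * [p * V(k+1, i) + (1-p) * V(k+1, i+1)]; then take max(V_cont, immediate exercise) for American.
  V(3,0) = exp(-r*dt) * [p*159.438367 + (1-p)*47.812266] = 93.541379; exercise = 93.097161; V(3,0) = max -> 93.541379
  V(3,1) = exp(-r*dt) * [p*47.812266 + (1-p)*0.000000] = 19.770415; exercise = 16.900531; V(3,1) = max -> 19.770415
  V(3,2) = exp(-r*dt) * [p*0.000000 + (1-p)*0.000000] = 0.000000; exercise = 0.000000; V(3,2) = max -> 0.000000
  V(3,3) = exp(-r*dt) * [p*0.000000 + (1-p)*0.000000] = 0.000000; exercise = 0.000000; V(3,3) = max -> 0.000000
  V(2,0) = exp(-r*dt) * [p*93.541379 + (1-p)*19.770415] = 50.097640; exercise = 47.812266; V(2,0) = max -> 50.097640
  V(2,1) = exp(-r*dt) * [p*19.770415 + (1-p)*0.000000] = 8.175084; exercise = 0.000000; V(2,1) = max -> 8.175084
  V(2,2) = exp(-r*dt) * [p*0.000000 + (1-p)*0.000000] = 0.000000; exercise = 0.000000; V(2,2) = max -> 0.000000
  V(1,0) = exp(-r*dt) * [p*50.097640 + (1-p)*8.175084] = 25.436853; exercise = 16.900531; V(1,0) = max -> 25.436853
  V(1,1) = exp(-r*dt) * [p*8.175084 + (1-p)*0.000000] = 3.380405; exercise = 0.000000; V(1,1) = max -> 3.380405
  V(0,0) = exp(-r*dt) * [p*25.436853 + (1-p)*3.380405] = 12.470479; exercise = 0.000000; V(0,0) = max -> 12.470479

Answer: Price = V(0,0) = 12.4705


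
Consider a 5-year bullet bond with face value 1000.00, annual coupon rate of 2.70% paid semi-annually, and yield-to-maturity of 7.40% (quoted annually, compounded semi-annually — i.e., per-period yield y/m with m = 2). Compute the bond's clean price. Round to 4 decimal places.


Coupon per period c = face * coupon_rate / m = 13.500000
Periods per year m = 2; per-period yield y/m = 0.037000
Number of cashflows N = 10
Cashflows (t years, CF_t, discount factor 1/(1+y/m)^(m*t), PV):
  t = 0.5000: CF_t = 13.500000, DF = 0.964320, PV = 13.018322
  t = 1.0000: CF_t = 13.500000, DF = 0.929913, PV = 12.553830
  t = 1.5000: CF_t = 13.500000, DF = 0.896734, PV = 12.105912
  t = 2.0000: CF_t = 13.500000, DF = 0.864739, PV = 11.673975
  t = 2.5000: CF_t = 13.500000, DF = 0.833885, PV = 11.257449
  t = 3.0000: CF_t = 13.500000, DF = 0.804132, PV = 10.855785
  t = 3.5000: CF_t = 13.500000, DF = 0.775441, PV = 10.468452
  t = 4.0000: CF_t = 13.500000, DF = 0.747773, PV = 10.094939
  t = 4.5000: CF_t = 13.500000, DF = 0.721093, PV = 9.734754
  t = 5.0000: CF_t = 1013.500000, DF = 0.695364, PV = 704.751792
Price P = sum_t PV_t = 806.515210

Answer: Price = 806.5152


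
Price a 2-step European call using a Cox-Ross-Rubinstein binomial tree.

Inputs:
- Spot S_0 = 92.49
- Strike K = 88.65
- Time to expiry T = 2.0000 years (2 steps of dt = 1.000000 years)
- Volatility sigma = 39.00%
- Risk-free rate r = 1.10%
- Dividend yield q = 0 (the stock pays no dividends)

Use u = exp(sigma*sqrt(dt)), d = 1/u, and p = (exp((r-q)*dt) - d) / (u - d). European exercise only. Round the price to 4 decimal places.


dt = T/N = 1.000000
u = exp(sigma*sqrt(dt)) = 1.476981; d = 1/u = 0.677057
p = (exp((r-q)*dt) - d) / (u - d) = 0.417545
Discount per step: exp(-r*dt) = 0.989060
Stock lattice S(k, i) with i counting down-moves:
  k=0: S(0,0) = 92.4900
  k=1: S(1,0) = 136.6060; S(1,1) = 62.6210
  k=2: S(2,0) = 201.7644; S(2,1) = 92.4900; S(2,2) = 42.3980
Terminal payoffs V(N, i) = max(S_T - K, 0):
  V(2,0) = 113.114370; V(2,1) = 3.840000; V(2,2) = 0.000000
Backward induction: V(k, i) = exp(-r*dt) * [p * V(k+1, i) + (1-p) * V(k+1, i+1)].
  V(1,0) = exp(-r*dt) * [p*113.114370 + (1-p)*3.840000] = 48.925760
  V(1,1) = exp(-r*dt) * [p*3.840000 + (1-p)*0.000000] = 1.585831
  V(0,0) = exp(-r*dt) * [p*48.925760 + (1-p)*1.585831] = 21.118770

Answer: Price = V(0,0) = 21.1188


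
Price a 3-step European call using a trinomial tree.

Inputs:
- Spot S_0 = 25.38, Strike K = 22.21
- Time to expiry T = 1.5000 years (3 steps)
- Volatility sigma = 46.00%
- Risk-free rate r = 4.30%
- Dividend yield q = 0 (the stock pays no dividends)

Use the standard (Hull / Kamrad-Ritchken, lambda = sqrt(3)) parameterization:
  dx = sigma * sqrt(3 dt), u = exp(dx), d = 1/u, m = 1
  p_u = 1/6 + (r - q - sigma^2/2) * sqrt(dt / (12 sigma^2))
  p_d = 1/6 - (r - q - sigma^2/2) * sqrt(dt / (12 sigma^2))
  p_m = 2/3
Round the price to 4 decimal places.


dt = T/N = 0.500000; dx = sigma*sqrt(3*dt) = 0.563383
u = exp(dx) = 1.756604; d = 1/u = 0.569280
p_u = 0.138799, p_m = 0.666667, p_d = 0.194534
Discount per step: exp(-r*dt) = 0.978729
Stock lattice S(k, j) with j the centered position index:
  k=0: S(0,+0) = 25.3800
  k=1: S(1,-1) = 14.4483; S(1,+0) = 25.3800; S(1,+1) = 44.5826
  k=2: S(2,-2) = 8.2251; S(2,-1) = 14.4483; S(2,+0) = 25.3800; S(2,+1) = 44.5826; S(2,+2) = 78.3140
  k=3: S(3,-3) = 4.6824; S(3,-2) = 8.2251; S(3,-1) = 14.4483; S(3,+0) = 25.3800; S(3,+1) = 44.5826; S(3,+2) = 78.3140; S(3,+3) = 137.5668
Terminal payoffs V(N, j) = max(S_T - K, 0):
  V(3,-3) = 0.000000; V(3,-2) = 0.000000; V(3,-1) = 0.000000; V(3,+0) = 3.170000; V(3,+1) = 22.372620; V(3,+2) = 56.104028; V(3,+3) = 115.356768
Backward induction: V(k, j) = exp(-r*dt) * [p_u * V(k+1, j+1) + p_m * V(k+1, j) + p_d * V(k+1, j-1)]
  V(2,-2) = exp(-r*dt) * [p_u*0.000000 + p_m*0.000000 + p_d*0.000000] = 0.000000
  V(2,-1) = exp(-r*dt) * [p_u*3.170000 + p_m*0.000000 + p_d*0.000000] = 0.430635
  V(2,+0) = exp(-r*dt) * [p_u*22.372620 + p_m*3.170000 + p_d*0.000000] = 5.107634
  V(2,+1) = exp(-r*dt) * [p_u*56.104028 + p_m*22.372620 + p_d*3.170000] = 22.822946
  V(2,+2) = exp(-r*dt) * [p_u*115.356768 + p_m*56.104028 + p_d*22.372620] = 56.537638
  V(1,-1) = exp(-r*dt) * [p_u*5.107634 + p_m*0.430635 + p_d*0.000000] = 0.974840
  V(1,+0) = exp(-r*dt) * [p_u*22.822946 + p_m*5.107634 + p_d*0.430635] = 6.515080
  V(1,+1) = exp(-r*dt) * [p_u*56.537638 + p_m*22.822946 + p_d*5.107634] = 23.544600
  V(0,+0) = exp(-r*dt) * [p_u*23.544600 + p_m*6.515080 + p_d*0.974840] = 7.635068

Answer: Price = V(0,0) = 7.6351


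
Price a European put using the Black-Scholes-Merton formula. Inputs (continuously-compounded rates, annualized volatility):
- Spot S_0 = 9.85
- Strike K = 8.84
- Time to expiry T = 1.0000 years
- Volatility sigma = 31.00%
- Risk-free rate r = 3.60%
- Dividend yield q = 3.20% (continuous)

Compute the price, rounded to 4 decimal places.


d1 = (ln(S/K) + (r - q + 0.5*sigma^2) * T) / (sigma * sqrt(T)) = 0.51688574
d2 = d1 - sigma * sqrt(T) = 0.20688574
exp(-rT) = 0.96464029; exp(-qT) = 0.96850658
P = K * exp(-rT) * N(-d2) - S_0 * exp(-qT) * N(-d1)
N(-d1) = 0.30261796; N(-d2) = 0.41804955
P = 8.8400 * 0.96464029 * 0.41804955 - 9.8500 * 0.96850658 * 0.30261796 = 0.6780

Answer: Price = 0.6780


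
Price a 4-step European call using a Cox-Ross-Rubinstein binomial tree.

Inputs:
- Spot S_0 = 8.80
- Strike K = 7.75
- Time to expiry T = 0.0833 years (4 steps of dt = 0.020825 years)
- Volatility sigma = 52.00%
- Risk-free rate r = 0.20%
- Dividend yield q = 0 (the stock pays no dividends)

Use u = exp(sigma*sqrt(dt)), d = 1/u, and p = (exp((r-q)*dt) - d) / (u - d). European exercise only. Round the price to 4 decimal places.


dt = T/N = 0.020825
u = exp(sigma*sqrt(dt)) = 1.077928; d = 1/u = 0.927706
p = (exp((r-q)*dt) - d) / (u - d) = 0.481526
Discount per step: exp(-r*dt) = 0.999958
Stock lattice S(k, i) with i counting down-moves:
  k=0: S(0,0) = 8.8000
  k=1: S(1,0) = 9.4858; S(1,1) = 8.1638
  k=2: S(2,0) = 10.2250; S(2,1) = 8.8000; S(2,2) = 7.5736
  k=3: S(3,0) = 11.0218; S(3,1) = 9.4858; S(3,2) = 8.1638; S(3,3) = 7.0261
  k=4: S(4,0) = 11.8807; S(4,1) = 10.2250; S(4,2) = 8.8000; S(4,3) = 7.5736; S(4,4) = 6.5181
Terminal payoffs V(N, i) = max(S_T - K, 0):
  V(4,0) = 4.130683; V(4,1) = 2.474970; V(4,2) = 1.050000; V(4,3) = 0.000000; V(4,4) = 0.000000
Backward induction: V(k, i) = exp(-r*dt) * [p * V(k+1, i) + (1-p) * V(k+1, i+1)].
  V(3,0) = exp(-r*dt) * [p*4.130683 + (1-p)*2.474970] = 3.272102
  V(3,1) = exp(-r*dt) * [p*2.474970 + (1-p)*1.050000] = 1.736088
  V(3,2) = exp(-r*dt) * [p*1.050000 + (1-p)*0.000000] = 0.505581
  V(3,3) = exp(-r*dt) * [p*0.000000 + (1-p)*0.000000] = 0.000000
  V(2,0) = exp(-r*dt) * [p*3.272102 + (1-p)*1.736088] = 2.475616
  V(2,1) = exp(-r*dt) * [p*1.736088 + (1-p)*0.505581] = 1.098056
  V(2,2) = exp(-r*dt) * [p*0.505581 + (1-p)*0.000000] = 0.243440
  V(1,0) = exp(-r*dt) * [p*2.475616 + (1-p)*1.098056] = 1.761313
  V(1,1) = exp(-r*dt) * [p*1.098056 + (1-p)*0.243440] = 0.654933
  V(0,0) = exp(-r*dt) * [p*1.761313 + (1-p)*0.654933] = 1.187634

Answer: Price = V(0,0) = 1.1876


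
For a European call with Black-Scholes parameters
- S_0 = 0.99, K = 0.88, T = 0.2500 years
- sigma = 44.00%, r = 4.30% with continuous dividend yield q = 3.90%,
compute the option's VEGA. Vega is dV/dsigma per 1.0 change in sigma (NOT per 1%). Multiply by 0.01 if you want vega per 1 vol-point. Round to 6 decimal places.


d1 = 0.6499228893; d2 = 0.4299228893
phi(d1) = 0.3229885471; exp(-qT) = 0.9902973771; exp(-rT) = 0.9893075748
Vega = S * exp(-qT) * phi(d1) * sqrt(T) = 0.9900 * 0.9902973771 * 0.3229885471 * 0.5000000000 = 0.158328

Answer: Vega = 0.158328


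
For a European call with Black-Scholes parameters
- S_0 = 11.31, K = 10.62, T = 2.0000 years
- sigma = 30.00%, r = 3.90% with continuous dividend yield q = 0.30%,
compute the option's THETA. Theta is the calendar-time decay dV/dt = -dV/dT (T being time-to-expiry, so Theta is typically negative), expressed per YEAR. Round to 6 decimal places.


Answer: Theta = -0.597367

Derivation:
d1 = 0.5302081673; d2 = 0.1059440986
phi(d1) = 0.3466294686; exp(-qT) = 0.9940179641; exp(-rT) = 0.9249644265
Theta = -S*exp(-qT)*phi(d1)*sigma/(2*sqrt(T)) - r*K*exp(-rT)*N(d2) + q*S*exp(-qT)*N(d1)
N(d1) = 0.7020161955; N(d2) = 0.5421866473; sqrt(T) = 1.4142135624
Term 1 = -11.3100 * 0.9940179641 * 0.3466294686 * 0.3000 / (2 * 1.4142135624) = -0.4133315728
Term 2 = -0.0390 * 10.6200 * 0.9249644265 * 0.5421866473 = -0.2077126622
Term 3 = 0.0030 * 11.3100 * 0.9940179641 * 0.7020161955 = 0.0236769210
Theta = -0.4133315728 + (-0.2077126622) + (0.0236769210) = -0.597367


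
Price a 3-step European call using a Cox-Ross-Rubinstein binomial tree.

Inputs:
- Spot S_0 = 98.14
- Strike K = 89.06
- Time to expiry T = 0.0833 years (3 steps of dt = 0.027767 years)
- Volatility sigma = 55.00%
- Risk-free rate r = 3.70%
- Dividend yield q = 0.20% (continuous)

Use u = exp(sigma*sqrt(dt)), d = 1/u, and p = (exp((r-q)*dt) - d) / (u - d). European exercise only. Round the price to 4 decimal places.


Answer: Price = V(0,0) = 11.3438

Derivation:
dt = T/N = 0.027767
u = exp(sigma*sqrt(dt)) = 1.095979; d = 1/u = 0.912426
p = (exp((r-q)*dt) - d) / (u - d) = 0.482401
Discount per step: exp(-r*dt) = 0.998973
Stock lattice S(k, i) with i counting down-moves:
  k=0: S(0,0) = 98.1400
  k=1: S(1,0) = 107.5594; S(1,1) = 89.5455
  k=2: S(2,0) = 117.8829; S(2,1) = 98.1400; S(2,2) = 81.7036
  k=3: S(3,0) = 129.1972; S(3,1) = 107.5594; S(3,2) = 89.5455; S(3,3) = 74.5485
Terminal payoffs V(N, i) = max(S_T - K, 0):
  V(3,0) = 40.137214; V(3,1) = 18.499412; V(3,2) = 0.485484; V(3,3) = 0.000000
Backward induction: V(k, i) = exp(-r*dt) * [p * V(k+1, i) + (1-p) * V(k+1, i+1)].
  V(2,0) = exp(-r*dt) * [p*40.137214 + (1-p)*18.499412] = 28.907796
  V(2,1) = exp(-r*dt) * [p*18.499412 + (1-p)*0.485484] = 9.166000
  V(2,2) = exp(-r*dt) * [p*0.485484 + (1-p)*0.000000] = 0.233958
  V(1,0) = exp(-r*dt) * [p*28.907796 + (1-p)*9.166000] = 18.670273
  V(1,1) = exp(-r*dt) * [p*9.166000 + (1-p)*0.233958] = 4.538120
  V(0,0) = exp(-r*dt) * [p*18.670273 + (1-p)*4.538120] = 11.343825


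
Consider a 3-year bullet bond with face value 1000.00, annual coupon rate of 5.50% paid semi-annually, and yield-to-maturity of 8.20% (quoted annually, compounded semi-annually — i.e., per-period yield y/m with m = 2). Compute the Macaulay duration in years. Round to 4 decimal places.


Coupon per period c = face * coupon_rate / m = 27.500000
Periods per year m = 2; per-period yield y/m = 0.041000
Number of cashflows N = 6
Cashflows (t years, CF_t, discount factor 1/(1+y/m)^(m*t), PV):
  t = 0.5000: CF_t = 27.500000, DF = 0.960615, PV = 26.416907
  t = 1.0000: CF_t = 27.500000, DF = 0.922781, PV = 25.376471
  t = 1.5000: CF_t = 27.500000, DF = 0.886437, PV = 24.377014
  t = 2.0000: CF_t = 27.500000, DF = 0.851524, PV = 23.416920
  t = 2.5000: CF_t = 27.500000, DF = 0.817987, PV = 22.494640
  t = 3.0000: CF_t = 1027.500000, DF = 0.785770, PV = 807.379008
Price P = sum_t PV_t = 929.460960
Macaulay numerator sum_t t * PV_t:
  t * PV_t at t = 0.5000: 13.208453
  t * PV_t at t = 1.0000: 25.376471
  t * PV_t at t = 1.5000: 36.565521
  t * PV_t at t = 2.0000: 46.833840
  t * PV_t at t = 2.5000: 56.236600
  t * PV_t at t = 3.0000: 2422.137024
Macaulay duration D = (sum_t t * PV_t) / P = 2600.357910 / 929.460960 = 2.797705

Answer: Macaulay duration = 2.7977 years


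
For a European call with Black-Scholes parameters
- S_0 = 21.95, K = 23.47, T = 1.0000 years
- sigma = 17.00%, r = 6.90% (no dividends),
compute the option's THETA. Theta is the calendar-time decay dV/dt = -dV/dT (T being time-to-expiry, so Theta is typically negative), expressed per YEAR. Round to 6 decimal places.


d1 = 0.0970242921; d2 = -0.0729757079
phi(d1) = 0.3970689285; exp(-qT) = 1.0000000000; exp(-rT) = 0.9333266801
Theta = -S*exp(-qT)*phi(d1)*sigma/(2*sqrt(T)) - r*K*exp(-rT)*N(d2) + q*S*exp(-qT)*N(d1)
N(d1) = 0.5386464484; N(d2) = 0.4709127241; sqrt(T) = 1.0000000000
Term 1 = -21.9500 * 1.0000000000 * 0.3970689285 * 0.1700 / (2 * 1.0000000000) = -0.7408313533
Term 2 = -0.0690 * 23.4700 * 0.9333266801 * 0.4709127241 = -0.7117644394
Term 3 = 0 (no dividend yield, q = 0)
Theta = -0.7408313533 + (-0.7117644394) + (0.0000000000) = -1.452596

Answer: Theta = -1.452596


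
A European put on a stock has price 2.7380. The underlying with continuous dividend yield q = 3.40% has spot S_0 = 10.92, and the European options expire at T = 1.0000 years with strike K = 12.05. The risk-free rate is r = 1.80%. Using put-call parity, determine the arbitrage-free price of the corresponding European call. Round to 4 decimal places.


Answer: Call price = 1.4579

Derivation:
Put-call parity: C - P = S_0 * exp(-qT) - K * exp(-rT).
S_0 * exp(-qT) = 10.9200 * 0.96657150 = 10.55496083
K * exp(-rT) = 12.0500 * 0.98216103 = 11.83504044
C = P + S*exp(-qT) - K*exp(-rT)
C = 2.7380 + 10.55496083 - 11.83504044 = 1.4579


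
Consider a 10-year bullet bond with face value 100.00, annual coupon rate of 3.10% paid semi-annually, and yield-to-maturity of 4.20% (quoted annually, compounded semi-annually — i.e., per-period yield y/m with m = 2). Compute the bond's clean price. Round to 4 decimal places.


Answer: Price = 91.0929

Derivation:
Coupon per period c = face * coupon_rate / m = 1.550000
Periods per year m = 2; per-period yield y/m = 0.021000
Number of cashflows N = 20
Cashflows (t years, CF_t, discount factor 1/(1+y/m)^(m*t), PV):
  t = 0.5000: CF_t = 1.550000, DF = 0.979432, PV = 1.518119
  t = 1.0000: CF_t = 1.550000, DF = 0.959287, PV = 1.486895
  t = 1.5000: CF_t = 1.550000, DF = 0.939556, PV = 1.456312
  t = 2.0000: CF_t = 1.550000, DF = 0.920231, PV = 1.426359
  t = 2.5000: CF_t = 1.550000, DF = 0.901304, PV = 1.397021
  t = 3.0000: CF_t = 1.550000, DF = 0.882766, PV = 1.368287
  t = 3.5000: CF_t = 1.550000, DF = 0.864609, PV = 1.340144
  t = 4.0000: CF_t = 1.550000, DF = 0.846826, PV = 1.312580
  t = 4.5000: CF_t = 1.550000, DF = 0.829408, PV = 1.285583
  t = 5.0000: CF_t = 1.550000, DF = 0.812349, PV = 1.259141
  t = 5.5000: CF_t = 1.550000, DF = 0.795640, PV = 1.233243
  t = 6.0000: CF_t = 1.550000, DF = 0.779276, PV = 1.207877
  t = 6.5000: CF_t = 1.550000, DF = 0.763247, PV = 1.183034
  t = 7.0000: CF_t = 1.550000, DF = 0.747549, PV = 1.158701
  t = 7.5000: CF_t = 1.550000, DF = 0.732173, PV = 1.134869
  t = 8.0000: CF_t = 1.550000, DF = 0.717114, PV = 1.111527
  t = 8.5000: CF_t = 1.550000, DF = 0.702364, PV = 1.088665
  t = 9.0000: CF_t = 1.550000, DF = 0.687918, PV = 1.066273
  t = 9.5000: CF_t = 1.550000, DF = 0.673769, PV = 1.044342
  t = 10.0000: CF_t = 101.550000, DF = 0.659911, PV = 67.013930
Price P = sum_t PV_t = 91.092899


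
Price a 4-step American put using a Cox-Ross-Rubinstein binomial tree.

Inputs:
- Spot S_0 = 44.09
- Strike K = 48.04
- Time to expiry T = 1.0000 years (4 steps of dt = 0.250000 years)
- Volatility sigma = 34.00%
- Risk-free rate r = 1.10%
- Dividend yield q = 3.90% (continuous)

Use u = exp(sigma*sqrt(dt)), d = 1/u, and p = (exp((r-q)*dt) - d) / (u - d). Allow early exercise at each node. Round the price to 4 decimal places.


dt = T/N = 0.250000
u = exp(sigma*sqrt(dt)) = 1.185305; d = 1/u = 0.843665
p = (exp((r-q)*dt) - d) / (u - d) = 0.437184
Discount per step: exp(-r*dt) = 0.997254
Stock lattice S(k, i) with i counting down-moves:
  k=0: S(0,0) = 44.0900
  k=1: S(1,0) = 52.2601; S(1,1) = 37.1972
  k=2: S(2,0) = 61.9441; S(2,1) = 44.0900; S(2,2) = 31.3820
  k=3: S(3,0) = 73.4227; S(3,1) = 52.2601; S(3,2) = 37.1972; S(3,3) = 26.4759
  k=4: S(4,0) = 87.0283; S(4,1) = 61.9441; S(4,2) = 44.0900; S(4,3) = 31.3820; S(4,4) = 22.3367
Terminal payoffs V(N, i) = max(K - S_T, 0):
  V(4,0) = 0.000000; V(4,1) = 0.000000; V(4,2) = 3.950000; V(4,3) = 16.658046; V(4,4) = 25.703257
Backward induction: V(k, i) = exp(-r*dt) * [p * V(k+1, i) + (1-p) * V(k+1, i+1)]; then take max(V_cont, immediate exercise) for American.
  V(3,0) = exp(-r*dt) * [p*0.000000 + (1-p)*0.000000] = 0.000000; exercise = 0.000000; V(3,0) = max -> 0.000000
  V(3,1) = exp(-r*dt) * [p*0.000000 + (1-p)*3.950000] = 2.217017; exercise = 0.000000; V(3,1) = max -> 2.217017
  V(3,2) = exp(-r*dt) * [p*3.950000 + (1-p)*16.658046] = 11.071800; exercise = 10.842818; V(3,2) = max -> 11.071800
  V(3,3) = exp(-r*dt) * [p*16.658046 + (1-p)*25.703257] = 21.689107; exercise = 21.564150; V(3,3) = max -> 21.689107
  V(2,0) = exp(-r*dt) * [p*0.000000 + (1-p)*2.217017] = 1.244346; exercise = 0.000000; V(2,0) = max -> 1.244346
  V(2,1) = exp(-r*dt) * [p*2.217017 + (1-p)*11.071800] = 7.180854; exercise = 3.950000; V(2,1) = max -> 7.180854
  V(2,2) = exp(-r*dt) * [p*11.071800 + (1-p)*21.689107] = 17.000572; exercise = 16.658046; V(2,2) = max -> 17.000572
  V(1,0) = exp(-r*dt) * [p*1.244346 + (1-p)*7.180854] = 4.572914; exercise = 0.000000; V(1,0) = max -> 4.572914
  V(1,1) = exp(-r*dt) * [p*7.180854 + (1-p)*17.000572] = 12.672649; exercise = 10.842818; V(1,1) = max -> 12.672649
  V(0,0) = exp(-r*dt) * [p*4.572914 + (1-p)*12.672649] = 9.106495; exercise = 3.950000; V(0,0) = max -> 9.106495

Answer: Price = V(0,0) = 9.1065


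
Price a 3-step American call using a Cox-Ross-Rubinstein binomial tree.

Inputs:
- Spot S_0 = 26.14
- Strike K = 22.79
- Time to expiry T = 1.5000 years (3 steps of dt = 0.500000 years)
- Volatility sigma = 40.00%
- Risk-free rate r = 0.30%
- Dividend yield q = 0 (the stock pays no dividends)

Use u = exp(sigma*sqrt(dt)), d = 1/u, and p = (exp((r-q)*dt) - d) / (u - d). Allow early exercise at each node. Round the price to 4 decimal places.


dt = T/N = 0.500000
u = exp(sigma*sqrt(dt)) = 1.326896; d = 1/u = 0.753638
p = (exp((r-q)*dt) - d) / (u - d) = 0.432376
Discount per step: exp(-r*dt) = 0.998501
Stock lattice S(k, i) with i counting down-moves:
  k=0: S(0,0) = 26.1400
  k=1: S(1,0) = 34.6851; S(1,1) = 19.7001
  k=2: S(2,0) = 46.0235; S(2,1) = 26.1400; S(2,2) = 14.8468
  k=3: S(3,0) = 61.0684; S(3,1) = 34.6851; S(3,2) = 19.7001; S(3,3) = 11.1891
Terminal payoffs V(N, i) = max(S_T - K, 0):
  V(3,0) = 38.278418; V(3,1) = 11.895073; V(3,2) = 0.000000; V(3,3) = 0.000000
Backward induction: V(k, i) = exp(-r*dt) * [p * V(k+1, i) + (1-p) * V(k+1, i+1)]; then take max(V_cont, immediate exercise) for American.
  V(2,0) = exp(-r*dt) * [p*38.278418 + (1-p)*11.895073] = 23.267659; exercise = 23.233500; V(2,0) = max -> 23.267659
  V(2,1) = exp(-r*dt) * [p*11.895073 + (1-p)*0.000000] = 5.135430; exercise = 3.350000; V(2,1) = max -> 5.135430
  V(2,2) = exp(-r*dt) * [p*0.000000 + (1-p)*0.000000] = 0.000000; exercise = 0.000000; V(2,2) = max -> 0.000000
  V(1,0) = exp(-r*dt) * [p*23.267659 + (1-p)*5.135430] = 12.955915; exercise = 11.895073; V(1,0) = max -> 12.955915
  V(1,1) = exp(-r*dt) * [p*5.135430 + (1-p)*0.000000] = 2.217106; exercise = 0.000000; V(1,1) = max -> 2.217106
  V(0,0) = exp(-r*dt) * [p*12.955915 + (1-p)*2.217106] = 6.850022; exercise = 3.350000; V(0,0) = max -> 6.850022

Answer: Price = V(0,0) = 6.8500


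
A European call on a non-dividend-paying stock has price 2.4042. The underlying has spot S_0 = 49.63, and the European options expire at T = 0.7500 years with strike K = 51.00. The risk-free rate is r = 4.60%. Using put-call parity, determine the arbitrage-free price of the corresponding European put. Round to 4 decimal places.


Put-call parity: C - P = S_0 * exp(-qT) - K * exp(-rT).
S_0 * exp(-qT) = 49.6300 * 1.00000000 = 49.63000000
K * exp(-rT) = 51.0000 * 0.96608834 = 49.27050532
P = C - S*exp(-qT) + K*exp(-rT)
P = 2.4042 - 49.63000000 + 49.27050532 = 2.0447

Answer: Put price = 2.0447


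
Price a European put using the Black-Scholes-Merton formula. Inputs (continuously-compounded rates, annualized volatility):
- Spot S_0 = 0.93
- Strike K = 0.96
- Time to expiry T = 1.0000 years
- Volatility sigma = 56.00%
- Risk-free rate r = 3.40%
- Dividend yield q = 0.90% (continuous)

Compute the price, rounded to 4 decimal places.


Answer: Price = 0.2071

Derivation:
d1 = (ln(S/K) + (r - q + 0.5*sigma^2) * T) / (sigma * sqrt(T)) = 0.26794875
d2 = d1 - sigma * sqrt(T) = -0.29205125
exp(-rT) = 0.96657150; exp(-qT) = 0.99104038
P = K * exp(-rT) * N(-d2) - S_0 * exp(-qT) * N(-d1)
N(-d1) = 0.39436938; N(-d2) = 0.61487628
P = 0.9600 * 0.96657150 * 0.61487628 - 0.9300 * 0.99104038 * 0.39436938 = 0.2071


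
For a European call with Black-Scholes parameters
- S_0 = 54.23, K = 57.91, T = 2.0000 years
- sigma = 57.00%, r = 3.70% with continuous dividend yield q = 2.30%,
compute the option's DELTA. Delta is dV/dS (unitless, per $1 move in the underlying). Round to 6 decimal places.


Answer: Delta = 0.610469

Derivation:
d1 = 0.3563373812; d2 = -0.4497643494
phi(d1) = 0.3744014364; exp(-qT) = 0.9550419622; exp(-rT) = 0.9286716938
N(d1) = 0.6392060410
Delta = exp(-qT) * N(d1) = 0.9550419622 * 0.6392060410 = 0.610469


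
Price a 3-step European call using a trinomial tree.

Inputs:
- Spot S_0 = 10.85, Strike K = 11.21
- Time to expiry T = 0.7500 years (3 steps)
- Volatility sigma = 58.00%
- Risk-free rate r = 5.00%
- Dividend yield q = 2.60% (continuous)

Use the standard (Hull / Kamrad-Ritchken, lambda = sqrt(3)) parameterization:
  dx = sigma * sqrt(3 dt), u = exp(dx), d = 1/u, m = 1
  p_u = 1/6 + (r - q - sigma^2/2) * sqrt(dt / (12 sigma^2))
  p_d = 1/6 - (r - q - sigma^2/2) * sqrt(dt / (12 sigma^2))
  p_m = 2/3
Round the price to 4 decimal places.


dt = T/N = 0.250000; dx = sigma*sqrt(3*dt) = 0.502295
u = exp(dx) = 1.652509; d = 1/u = 0.605140
p_u = 0.130781, p_m = 0.666667, p_d = 0.202552
Discount per step: exp(-r*dt) = 0.987578
Stock lattice S(k, j) with j the centered position index:
  k=0: S(0,+0) = 10.8500
  k=1: S(1,-1) = 6.5658; S(1,+0) = 10.8500; S(1,+1) = 17.9297
  k=2: S(2,-2) = 3.9732; S(2,-1) = 6.5658; S(2,+0) = 10.8500; S(2,+1) = 17.9297; S(2,+2) = 29.6290
  k=3: S(3,-3) = 2.4044; S(3,-2) = 3.9732; S(3,-1) = 6.5658; S(3,+0) = 10.8500; S(3,+1) = 17.9297; S(3,+2) = 29.6290; S(3,+3) = 48.9622
Terminal payoffs V(N, j) = max(S_T - K, 0):
  V(3,-3) = 0.000000; V(3,-2) = 0.000000; V(3,-1) = 0.000000; V(3,+0) = 0.000000; V(3,+1) = 6.719723; V(3,+2) = 18.419028; V(3,+3) = 37.752235
Backward induction: V(k, j) = exp(-r*dt) * [p_u * V(k+1, j+1) + p_m * V(k+1, j) + p_d * V(k+1, j-1)]
  V(2,-2) = exp(-r*dt) * [p_u*0.000000 + p_m*0.000000 + p_d*0.000000] = 0.000000
  V(2,-1) = exp(-r*dt) * [p_u*0.000000 + p_m*0.000000 + p_d*0.000000] = 0.000000
  V(2,+0) = exp(-r*dt) * [p_u*6.719723 + p_m*0.000000 + p_d*0.000000] = 0.867898
  V(2,+1) = exp(-r*dt) * [p_u*18.419028 + p_m*6.719723 + p_d*0.000000] = 6.803108
  V(2,+2) = exp(-r*dt) * [p_u*37.752235 + p_m*18.419028 + p_d*6.719723] = 18.346957
  V(1,-1) = exp(-r*dt) * [p_u*0.867898 + p_m*0.000000 + p_d*0.000000] = 0.112095
  V(1,+0) = exp(-r*dt) * [p_u*6.803108 + p_m*0.867898 + p_d*0.000000] = 1.450078
  V(1,+1) = exp(-r*dt) * [p_u*18.346957 + p_m*6.803108 + p_d*0.867898] = 7.022310
  V(0,+0) = exp(-r*dt) * [p_u*7.022310 + p_m*1.450078 + p_d*0.112095] = 1.884112

Answer: Price = V(0,0) = 1.8841


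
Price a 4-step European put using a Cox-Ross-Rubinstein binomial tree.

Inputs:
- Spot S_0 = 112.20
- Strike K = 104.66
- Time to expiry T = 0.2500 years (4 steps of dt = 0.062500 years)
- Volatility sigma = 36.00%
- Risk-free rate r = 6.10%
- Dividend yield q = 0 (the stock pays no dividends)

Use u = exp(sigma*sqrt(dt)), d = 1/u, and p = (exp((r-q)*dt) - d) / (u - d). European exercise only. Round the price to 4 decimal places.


dt = T/N = 0.062500
u = exp(sigma*sqrt(dt)) = 1.094174; d = 1/u = 0.913931
p = (exp((r-q)*dt) - d) / (u - d) = 0.498708
Discount per step: exp(-r*dt) = 0.996195
Stock lattice S(k, i) with i counting down-moves:
  k=0: S(0,0) = 112.2000
  k=1: S(1,0) = 122.7664; S(1,1) = 102.5431
  k=2: S(2,0) = 134.3278; S(2,1) = 112.2000; S(2,2) = 93.7173
  k=3: S(3,0) = 146.9780; S(3,1) = 122.7664; S(3,2) = 102.5431; S(3,3) = 85.6512
  k=4: S(4,0) = 160.8196; S(4,1) = 134.3278; S(4,2) = 112.2000; S(4,3) = 93.7173; S(4,4) = 78.2793
Terminal payoffs V(N, i) = max(K - S_T, 0):
  V(4,0) = 0.000000; V(4,1) = 0.000000; V(4,2) = 0.000000; V(4,3) = 10.942682; V(4,4) = 26.380716
Backward induction: V(k, i) = exp(-r*dt) * [p * V(k+1, i) + (1-p) * V(k+1, i+1)].
  V(3,0) = exp(-r*dt) * [p*0.000000 + (1-p)*0.000000] = 0.000000
  V(3,1) = exp(-r*dt) * [p*0.000000 + (1-p)*0.000000] = 0.000000
  V(3,2) = exp(-r*dt) * [p*0.000000 + (1-p)*10.942682] = 5.464611
  V(3,3) = exp(-r*dt) * [p*10.942682 + (1-p)*26.380716] = 18.610564
  V(2,0) = exp(-r*dt) * [p*0.000000 + (1-p)*0.000000] = 0.000000
  V(2,1) = exp(-r*dt) * [p*0.000000 + (1-p)*5.464611] = 2.728944
  V(2,2) = exp(-r*dt) * [p*5.464611 + (1-p)*18.610564] = 12.008707
  V(1,0) = exp(-r*dt) * [p*0.000000 + (1-p)*2.728944] = 1.362794
  V(1,1) = exp(-r*dt) * [p*2.728944 + (1-p)*12.008707] = 7.352734
  V(0,0) = exp(-r*dt) * [p*1.362794 + (1-p)*7.352734] = 4.348894

Answer: Price = V(0,0) = 4.3489
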